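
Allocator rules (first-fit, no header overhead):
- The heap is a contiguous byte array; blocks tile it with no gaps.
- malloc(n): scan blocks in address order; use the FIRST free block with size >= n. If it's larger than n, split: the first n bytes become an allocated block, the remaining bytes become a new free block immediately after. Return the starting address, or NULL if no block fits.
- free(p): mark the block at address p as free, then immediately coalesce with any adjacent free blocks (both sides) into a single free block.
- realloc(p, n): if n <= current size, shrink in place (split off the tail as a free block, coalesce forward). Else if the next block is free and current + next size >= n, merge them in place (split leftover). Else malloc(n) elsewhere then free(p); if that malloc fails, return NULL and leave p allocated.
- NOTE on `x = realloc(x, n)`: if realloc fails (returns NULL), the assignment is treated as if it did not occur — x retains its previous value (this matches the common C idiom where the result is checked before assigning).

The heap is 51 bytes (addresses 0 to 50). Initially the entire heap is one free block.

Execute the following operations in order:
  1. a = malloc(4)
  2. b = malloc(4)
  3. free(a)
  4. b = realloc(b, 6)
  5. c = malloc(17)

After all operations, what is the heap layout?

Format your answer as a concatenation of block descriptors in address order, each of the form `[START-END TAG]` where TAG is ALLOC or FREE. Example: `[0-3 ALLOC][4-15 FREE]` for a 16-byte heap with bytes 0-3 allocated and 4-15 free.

Op 1: a = malloc(4) -> a = 0; heap: [0-3 ALLOC][4-50 FREE]
Op 2: b = malloc(4) -> b = 4; heap: [0-3 ALLOC][4-7 ALLOC][8-50 FREE]
Op 3: free(a) -> (freed a); heap: [0-3 FREE][4-7 ALLOC][8-50 FREE]
Op 4: b = realloc(b, 6) -> b = 4; heap: [0-3 FREE][4-9 ALLOC][10-50 FREE]
Op 5: c = malloc(17) -> c = 10; heap: [0-3 FREE][4-9 ALLOC][10-26 ALLOC][27-50 FREE]

Answer: [0-3 FREE][4-9 ALLOC][10-26 ALLOC][27-50 FREE]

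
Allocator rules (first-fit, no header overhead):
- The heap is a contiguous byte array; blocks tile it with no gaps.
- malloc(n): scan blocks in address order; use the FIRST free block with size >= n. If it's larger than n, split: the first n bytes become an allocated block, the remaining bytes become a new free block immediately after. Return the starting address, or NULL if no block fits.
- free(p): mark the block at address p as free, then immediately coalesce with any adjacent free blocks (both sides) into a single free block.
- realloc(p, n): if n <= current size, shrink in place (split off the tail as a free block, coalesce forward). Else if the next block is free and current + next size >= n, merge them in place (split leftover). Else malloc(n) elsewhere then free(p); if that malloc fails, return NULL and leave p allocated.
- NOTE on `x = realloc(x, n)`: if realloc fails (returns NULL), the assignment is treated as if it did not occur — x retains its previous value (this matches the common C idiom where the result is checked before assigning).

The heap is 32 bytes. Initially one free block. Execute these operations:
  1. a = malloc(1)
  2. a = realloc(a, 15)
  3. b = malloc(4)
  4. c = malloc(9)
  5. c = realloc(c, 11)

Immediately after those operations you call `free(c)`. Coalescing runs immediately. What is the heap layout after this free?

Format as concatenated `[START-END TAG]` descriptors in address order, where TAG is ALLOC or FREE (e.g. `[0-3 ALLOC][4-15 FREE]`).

Answer: [0-14 ALLOC][15-18 ALLOC][19-31 FREE]

Derivation:
Op 1: a = malloc(1) -> a = 0; heap: [0-0 ALLOC][1-31 FREE]
Op 2: a = realloc(a, 15) -> a = 0; heap: [0-14 ALLOC][15-31 FREE]
Op 3: b = malloc(4) -> b = 15; heap: [0-14 ALLOC][15-18 ALLOC][19-31 FREE]
Op 4: c = malloc(9) -> c = 19; heap: [0-14 ALLOC][15-18 ALLOC][19-27 ALLOC][28-31 FREE]
Op 5: c = realloc(c, 11) -> c = 19; heap: [0-14 ALLOC][15-18 ALLOC][19-29 ALLOC][30-31 FREE]
free(c): c = 19 -> block [19-29 ALLOC]; mark free, coalesce with adjacent free neighbors -> [0-14 ALLOC][15-18 ALLOC][19-31 FREE]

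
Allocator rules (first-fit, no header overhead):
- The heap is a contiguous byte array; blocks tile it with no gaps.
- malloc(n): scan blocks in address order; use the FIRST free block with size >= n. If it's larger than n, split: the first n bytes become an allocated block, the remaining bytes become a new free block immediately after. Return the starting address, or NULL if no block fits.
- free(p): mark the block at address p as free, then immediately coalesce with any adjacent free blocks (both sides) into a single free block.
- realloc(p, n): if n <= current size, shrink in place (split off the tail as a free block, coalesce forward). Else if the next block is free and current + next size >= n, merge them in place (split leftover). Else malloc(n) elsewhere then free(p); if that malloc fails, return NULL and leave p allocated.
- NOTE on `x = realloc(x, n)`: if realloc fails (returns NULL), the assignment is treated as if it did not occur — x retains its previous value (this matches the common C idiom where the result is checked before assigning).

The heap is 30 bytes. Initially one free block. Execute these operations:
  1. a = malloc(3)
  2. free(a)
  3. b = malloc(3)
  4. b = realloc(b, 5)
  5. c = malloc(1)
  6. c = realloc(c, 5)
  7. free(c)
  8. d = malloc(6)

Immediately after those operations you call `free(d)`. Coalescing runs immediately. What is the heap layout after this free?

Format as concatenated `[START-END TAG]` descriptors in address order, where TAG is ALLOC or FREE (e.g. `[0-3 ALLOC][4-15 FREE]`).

Op 1: a = malloc(3) -> a = 0; heap: [0-2 ALLOC][3-29 FREE]
Op 2: free(a) -> (freed a); heap: [0-29 FREE]
Op 3: b = malloc(3) -> b = 0; heap: [0-2 ALLOC][3-29 FREE]
Op 4: b = realloc(b, 5) -> b = 0; heap: [0-4 ALLOC][5-29 FREE]
Op 5: c = malloc(1) -> c = 5; heap: [0-4 ALLOC][5-5 ALLOC][6-29 FREE]
Op 6: c = realloc(c, 5) -> c = 5; heap: [0-4 ALLOC][5-9 ALLOC][10-29 FREE]
Op 7: free(c) -> (freed c); heap: [0-4 ALLOC][5-29 FREE]
Op 8: d = malloc(6) -> d = 5; heap: [0-4 ALLOC][5-10 ALLOC][11-29 FREE]
free(d): d = 5 -> block [5-10 ALLOC]; mark free, coalesce with adjacent free neighbors -> [0-4 ALLOC][5-29 FREE]

Answer: [0-4 ALLOC][5-29 FREE]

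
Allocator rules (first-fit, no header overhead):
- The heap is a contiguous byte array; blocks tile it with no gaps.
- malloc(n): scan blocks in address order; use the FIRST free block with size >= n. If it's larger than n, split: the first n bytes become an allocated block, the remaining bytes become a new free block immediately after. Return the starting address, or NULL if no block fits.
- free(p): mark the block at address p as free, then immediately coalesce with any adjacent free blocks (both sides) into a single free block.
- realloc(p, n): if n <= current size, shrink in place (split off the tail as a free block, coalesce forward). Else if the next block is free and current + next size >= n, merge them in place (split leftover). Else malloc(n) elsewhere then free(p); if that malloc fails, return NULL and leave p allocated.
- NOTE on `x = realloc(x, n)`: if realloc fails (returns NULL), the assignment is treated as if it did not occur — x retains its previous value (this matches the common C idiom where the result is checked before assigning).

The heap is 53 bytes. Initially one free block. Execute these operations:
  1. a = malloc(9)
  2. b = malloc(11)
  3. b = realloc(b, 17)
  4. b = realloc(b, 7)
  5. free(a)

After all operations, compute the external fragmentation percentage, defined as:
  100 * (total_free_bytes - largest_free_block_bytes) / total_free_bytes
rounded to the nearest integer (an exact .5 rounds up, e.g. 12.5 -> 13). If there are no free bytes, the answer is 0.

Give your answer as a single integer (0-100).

Answer: 20

Derivation:
Op 1: a = malloc(9) -> a = 0; heap: [0-8 ALLOC][9-52 FREE]
Op 2: b = malloc(11) -> b = 9; heap: [0-8 ALLOC][9-19 ALLOC][20-52 FREE]
Op 3: b = realloc(b, 17) -> b = 9; heap: [0-8 ALLOC][9-25 ALLOC][26-52 FREE]
Op 4: b = realloc(b, 7) -> b = 9; heap: [0-8 ALLOC][9-15 ALLOC][16-52 FREE]
Op 5: free(a) -> (freed a); heap: [0-8 FREE][9-15 ALLOC][16-52 FREE]
Free blocks: [9 37] total_free=46 largest=37 -> 100*(46-37)/46 = 900/46 ≈ 19.565 -> rounds to 20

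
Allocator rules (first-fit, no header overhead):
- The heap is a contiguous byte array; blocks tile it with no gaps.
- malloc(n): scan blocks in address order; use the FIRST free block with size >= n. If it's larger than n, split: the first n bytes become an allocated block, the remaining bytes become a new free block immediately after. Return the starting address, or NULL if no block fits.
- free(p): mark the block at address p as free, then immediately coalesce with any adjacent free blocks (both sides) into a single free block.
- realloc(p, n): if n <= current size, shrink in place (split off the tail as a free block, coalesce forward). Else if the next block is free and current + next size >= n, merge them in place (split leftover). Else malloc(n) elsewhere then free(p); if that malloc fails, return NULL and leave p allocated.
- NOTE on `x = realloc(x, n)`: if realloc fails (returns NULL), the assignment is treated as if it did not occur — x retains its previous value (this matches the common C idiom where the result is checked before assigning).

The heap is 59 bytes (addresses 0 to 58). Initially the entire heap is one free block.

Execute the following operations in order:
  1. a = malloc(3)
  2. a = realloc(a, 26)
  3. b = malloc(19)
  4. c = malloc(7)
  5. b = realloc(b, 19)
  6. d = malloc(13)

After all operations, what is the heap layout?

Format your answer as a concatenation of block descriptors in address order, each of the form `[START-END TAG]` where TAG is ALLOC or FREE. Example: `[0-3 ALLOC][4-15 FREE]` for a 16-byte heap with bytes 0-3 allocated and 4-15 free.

Op 1: a = malloc(3) -> a = 0; heap: [0-2 ALLOC][3-58 FREE]
Op 2: a = realloc(a, 26) -> a = 0; heap: [0-25 ALLOC][26-58 FREE]
Op 3: b = malloc(19) -> b = 26; heap: [0-25 ALLOC][26-44 ALLOC][45-58 FREE]
Op 4: c = malloc(7) -> c = 45; heap: [0-25 ALLOC][26-44 ALLOC][45-51 ALLOC][52-58 FREE]
Op 5: b = realloc(b, 19) -> b = 26; heap: [0-25 ALLOC][26-44 ALLOC][45-51 ALLOC][52-58 FREE]
Op 6: d = malloc(13) -> d = NULL; heap: [0-25 ALLOC][26-44 ALLOC][45-51 ALLOC][52-58 FREE]

Answer: [0-25 ALLOC][26-44 ALLOC][45-51 ALLOC][52-58 FREE]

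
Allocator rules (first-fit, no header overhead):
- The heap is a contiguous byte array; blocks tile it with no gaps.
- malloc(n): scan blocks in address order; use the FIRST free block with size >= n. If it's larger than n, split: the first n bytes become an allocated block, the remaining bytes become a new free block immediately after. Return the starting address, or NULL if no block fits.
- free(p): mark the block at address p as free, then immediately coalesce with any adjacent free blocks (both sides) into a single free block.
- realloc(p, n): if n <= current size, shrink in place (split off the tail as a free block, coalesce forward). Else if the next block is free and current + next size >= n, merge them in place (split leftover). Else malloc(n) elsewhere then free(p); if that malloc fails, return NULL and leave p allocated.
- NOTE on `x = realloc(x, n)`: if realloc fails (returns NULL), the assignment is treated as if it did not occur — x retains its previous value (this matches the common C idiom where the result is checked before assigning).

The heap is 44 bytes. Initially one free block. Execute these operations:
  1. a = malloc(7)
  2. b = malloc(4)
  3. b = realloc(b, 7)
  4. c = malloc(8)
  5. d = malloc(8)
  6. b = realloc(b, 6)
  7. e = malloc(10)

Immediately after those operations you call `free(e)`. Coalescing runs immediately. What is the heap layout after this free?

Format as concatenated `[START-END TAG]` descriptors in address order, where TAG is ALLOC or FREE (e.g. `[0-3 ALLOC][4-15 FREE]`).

Answer: [0-6 ALLOC][7-12 ALLOC][13-13 FREE][14-21 ALLOC][22-29 ALLOC][30-43 FREE]

Derivation:
Op 1: a = malloc(7) -> a = 0; heap: [0-6 ALLOC][7-43 FREE]
Op 2: b = malloc(4) -> b = 7; heap: [0-6 ALLOC][7-10 ALLOC][11-43 FREE]
Op 3: b = realloc(b, 7) -> b = 7; heap: [0-6 ALLOC][7-13 ALLOC][14-43 FREE]
Op 4: c = malloc(8) -> c = 14; heap: [0-6 ALLOC][7-13 ALLOC][14-21 ALLOC][22-43 FREE]
Op 5: d = malloc(8) -> d = 22; heap: [0-6 ALLOC][7-13 ALLOC][14-21 ALLOC][22-29 ALLOC][30-43 FREE]
Op 6: b = realloc(b, 6) -> b = 7; heap: [0-6 ALLOC][7-12 ALLOC][13-13 FREE][14-21 ALLOC][22-29 ALLOC][30-43 FREE]
Op 7: e = malloc(10) -> e = 30; heap: [0-6 ALLOC][7-12 ALLOC][13-13 FREE][14-21 ALLOC][22-29 ALLOC][30-39 ALLOC][40-43 FREE]
free(e): e = 30 -> block [30-39 ALLOC]; mark free, coalesce with adjacent free neighbors -> [0-6 ALLOC][7-12 ALLOC][13-13 FREE][14-21 ALLOC][22-29 ALLOC][30-43 FREE]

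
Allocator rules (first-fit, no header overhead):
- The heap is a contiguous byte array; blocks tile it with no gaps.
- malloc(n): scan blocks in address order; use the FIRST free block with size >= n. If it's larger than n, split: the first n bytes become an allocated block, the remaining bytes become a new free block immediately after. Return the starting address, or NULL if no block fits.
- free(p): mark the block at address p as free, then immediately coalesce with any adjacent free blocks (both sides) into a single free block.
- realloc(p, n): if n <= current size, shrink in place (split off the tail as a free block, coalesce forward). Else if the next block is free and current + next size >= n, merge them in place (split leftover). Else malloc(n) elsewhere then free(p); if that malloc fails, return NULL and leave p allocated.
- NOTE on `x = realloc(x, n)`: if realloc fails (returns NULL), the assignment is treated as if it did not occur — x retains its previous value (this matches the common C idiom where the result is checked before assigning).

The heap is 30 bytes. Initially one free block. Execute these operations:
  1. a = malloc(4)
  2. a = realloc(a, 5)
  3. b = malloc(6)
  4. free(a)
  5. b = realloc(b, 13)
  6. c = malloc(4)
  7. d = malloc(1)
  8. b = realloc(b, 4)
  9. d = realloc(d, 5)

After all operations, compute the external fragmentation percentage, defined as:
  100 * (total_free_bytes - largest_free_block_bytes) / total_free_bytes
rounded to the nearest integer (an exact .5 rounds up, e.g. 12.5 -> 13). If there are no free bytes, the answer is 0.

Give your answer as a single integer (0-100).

Op 1: a = malloc(4) -> a = 0; heap: [0-3 ALLOC][4-29 FREE]
Op 2: a = realloc(a, 5) -> a = 0; heap: [0-4 ALLOC][5-29 FREE]
Op 3: b = malloc(6) -> b = 5; heap: [0-4 ALLOC][5-10 ALLOC][11-29 FREE]
Op 4: free(a) -> (freed a); heap: [0-4 FREE][5-10 ALLOC][11-29 FREE]
Op 5: b = realloc(b, 13) -> b = 5; heap: [0-4 FREE][5-17 ALLOC][18-29 FREE]
Op 6: c = malloc(4) -> c = 0; heap: [0-3 ALLOC][4-4 FREE][5-17 ALLOC][18-29 FREE]
Op 7: d = malloc(1) -> d = 4; heap: [0-3 ALLOC][4-4 ALLOC][5-17 ALLOC][18-29 FREE]
Op 8: b = realloc(b, 4) -> b = 5; heap: [0-3 ALLOC][4-4 ALLOC][5-8 ALLOC][9-29 FREE]
Op 9: d = realloc(d, 5) -> d = 9; heap: [0-3 ALLOC][4-4 FREE][5-8 ALLOC][9-13 ALLOC][14-29 FREE]
Free blocks: [1 16] total_free=17 largest=16 -> 100*(17-16)/17 = 100/17 ≈ 5.882 -> rounds to 6

Answer: 6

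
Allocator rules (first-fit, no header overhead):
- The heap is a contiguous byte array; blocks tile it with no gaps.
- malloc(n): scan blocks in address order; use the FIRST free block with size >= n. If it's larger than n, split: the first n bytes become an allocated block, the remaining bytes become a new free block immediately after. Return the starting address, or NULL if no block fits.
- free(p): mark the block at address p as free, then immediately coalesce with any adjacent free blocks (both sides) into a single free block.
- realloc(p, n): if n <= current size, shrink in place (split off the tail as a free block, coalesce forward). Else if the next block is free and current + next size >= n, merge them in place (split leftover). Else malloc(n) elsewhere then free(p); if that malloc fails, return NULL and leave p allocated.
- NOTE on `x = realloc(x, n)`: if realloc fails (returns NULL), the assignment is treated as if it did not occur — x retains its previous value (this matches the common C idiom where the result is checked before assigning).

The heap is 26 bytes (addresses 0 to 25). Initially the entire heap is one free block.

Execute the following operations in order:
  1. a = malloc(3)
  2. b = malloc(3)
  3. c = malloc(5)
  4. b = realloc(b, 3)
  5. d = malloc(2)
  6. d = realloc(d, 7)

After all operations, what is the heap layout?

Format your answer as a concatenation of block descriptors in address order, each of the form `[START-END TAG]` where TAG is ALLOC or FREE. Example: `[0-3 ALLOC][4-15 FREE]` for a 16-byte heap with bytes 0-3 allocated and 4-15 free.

Answer: [0-2 ALLOC][3-5 ALLOC][6-10 ALLOC][11-17 ALLOC][18-25 FREE]

Derivation:
Op 1: a = malloc(3) -> a = 0; heap: [0-2 ALLOC][3-25 FREE]
Op 2: b = malloc(3) -> b = 3; heap: [0-2 ALLOC][3-5 ALLOC][6-25 FREE]
Op 3: c = malloc(5) -> c = 6; heap: [0-2 ALLOC][3-5 ALLOC][6-10 ALLOC][11-25 FREE]
Op 4: b = realloc(b, 3) -> b = 3; heap: [0-2 ALLOC][3-5 ALLOC][6-10 ALLOC][11-25 FREE]
Op 5: d = malloc(2) -> d = 11; heap: [0-2 ALLOC][3-5 ALLOC][6-10 ALLOC][11-12 ALLOC][13-25 FREE]
Op 6: d = realloc(d, 7) -> d = 11; heap: [0-2 ALLOC][3-5 ALLOC][6-10 ALLOC][11-17 ALLOC][18-25 FREE]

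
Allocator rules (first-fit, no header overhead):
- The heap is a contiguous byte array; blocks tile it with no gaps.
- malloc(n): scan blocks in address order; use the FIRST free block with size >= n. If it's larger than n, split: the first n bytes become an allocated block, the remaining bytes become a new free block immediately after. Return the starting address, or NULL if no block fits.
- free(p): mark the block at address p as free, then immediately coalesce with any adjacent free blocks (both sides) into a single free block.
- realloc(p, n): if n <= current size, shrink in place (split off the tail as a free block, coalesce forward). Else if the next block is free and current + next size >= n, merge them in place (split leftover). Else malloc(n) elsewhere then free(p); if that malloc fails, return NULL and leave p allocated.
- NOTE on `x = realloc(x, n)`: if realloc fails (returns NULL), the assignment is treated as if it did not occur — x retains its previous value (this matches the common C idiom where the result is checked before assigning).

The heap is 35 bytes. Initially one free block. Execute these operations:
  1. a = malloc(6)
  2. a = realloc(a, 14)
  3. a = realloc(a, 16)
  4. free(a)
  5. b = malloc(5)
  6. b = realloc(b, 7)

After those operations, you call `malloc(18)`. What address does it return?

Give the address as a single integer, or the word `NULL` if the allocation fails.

Answer: 7

Derivation:
Op 1: a = malloc(6) -> a = 0; heap: [0-5 ALLOC][6-34 FREE]
Op 2: a = realloc(a, 14) -> a = 0; heap: [0-13 ALLOC][14-34 FREE]
Op 3: a = realloc(a, 16) -> a = 0; heap: [0-15 ALLOC][16-34 FREE]
Op 4: free(a) -> (freed a); heap: [0-34 FREE]
Op 5: b = malloc(5) -> b = 0; heap: [0-4 ALLOC][5-34 FREE]
Op 6: b = realloc(b, 7) -> b = 0; heap: [0-6 ALLOC][7-34 FREE]
malloc(18): first-fit scan over [0-6 ALLOC][7-34 FREE] -> 7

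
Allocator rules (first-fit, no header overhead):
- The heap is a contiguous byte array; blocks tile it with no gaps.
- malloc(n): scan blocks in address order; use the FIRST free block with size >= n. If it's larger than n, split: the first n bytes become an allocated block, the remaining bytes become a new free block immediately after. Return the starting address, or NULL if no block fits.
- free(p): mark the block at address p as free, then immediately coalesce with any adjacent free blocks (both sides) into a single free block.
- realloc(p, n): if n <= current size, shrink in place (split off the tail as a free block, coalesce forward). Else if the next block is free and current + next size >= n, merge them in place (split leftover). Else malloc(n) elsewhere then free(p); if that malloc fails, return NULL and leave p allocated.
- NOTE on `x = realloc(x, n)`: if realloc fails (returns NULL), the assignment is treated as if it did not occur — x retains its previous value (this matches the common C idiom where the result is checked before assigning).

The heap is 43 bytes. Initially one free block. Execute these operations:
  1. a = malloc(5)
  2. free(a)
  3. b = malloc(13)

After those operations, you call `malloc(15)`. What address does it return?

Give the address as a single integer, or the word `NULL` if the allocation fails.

Answer: 13

Derivation:
Op 1: a = malloc(5) -> a = 0; heap: [0-4 ALLOC][5-42 FREE]
Op 2: free(a) -> (freed a); heap: [0-42 FREE]
Op 3: b = malloc(13) -> b = 0; heap: [0-12 ALLOC][13-42 FREE]
malloc(15): first-fit scan over [0-12 ALLOC][13-42 FREE] -> 13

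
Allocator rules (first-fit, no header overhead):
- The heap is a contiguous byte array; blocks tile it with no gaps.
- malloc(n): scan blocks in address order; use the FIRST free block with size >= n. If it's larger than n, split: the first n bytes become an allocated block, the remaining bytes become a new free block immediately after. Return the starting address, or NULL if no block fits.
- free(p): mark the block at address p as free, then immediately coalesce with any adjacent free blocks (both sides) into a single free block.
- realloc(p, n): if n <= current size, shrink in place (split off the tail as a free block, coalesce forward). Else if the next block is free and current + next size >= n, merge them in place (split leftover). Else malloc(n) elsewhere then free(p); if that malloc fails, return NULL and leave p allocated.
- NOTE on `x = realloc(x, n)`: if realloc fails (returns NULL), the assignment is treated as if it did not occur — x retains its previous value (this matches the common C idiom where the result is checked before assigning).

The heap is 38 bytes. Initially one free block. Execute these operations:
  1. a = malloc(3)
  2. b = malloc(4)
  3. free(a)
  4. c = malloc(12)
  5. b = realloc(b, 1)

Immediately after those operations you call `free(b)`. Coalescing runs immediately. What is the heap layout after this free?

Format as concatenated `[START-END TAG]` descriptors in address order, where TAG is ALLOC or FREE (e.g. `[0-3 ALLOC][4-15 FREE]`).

Answer: [0-6 FREE][7-18 ALLOC][19-37 FREE]

Derivation:
Op 1: a = malloc(3) -> a = 0; heap: [0-2 ALLOC][3-37 FREE]
Op 2: b = malloc(4) -> b = 3; heap: [0-2 ALLOC][3-6 ALLOC][7-37 FREE]
Op 3: free(a) -> (freed a); heap: [0-2 FREE][3-6 ALLOC][7-37 FREE]
Op 4: c = malloc(12) -> c = 7; heap: [0-2 FREE][3-6 ALLOC][7-18 ALLOC][19-37 FREE]
Op 5: b = realloc(b, 1) -> b = 3; heap: [0-2 FREE][3-3 ALLOC][4-6 FREE][7-18 ALLOC][19-37 FREE]
free(b): b = 3 -> block [3-3 ALLOC]; mark free, coalesce with adjacent free neighbors -> [0-6 FREE][7-18 ALLOC][19-37 FREE]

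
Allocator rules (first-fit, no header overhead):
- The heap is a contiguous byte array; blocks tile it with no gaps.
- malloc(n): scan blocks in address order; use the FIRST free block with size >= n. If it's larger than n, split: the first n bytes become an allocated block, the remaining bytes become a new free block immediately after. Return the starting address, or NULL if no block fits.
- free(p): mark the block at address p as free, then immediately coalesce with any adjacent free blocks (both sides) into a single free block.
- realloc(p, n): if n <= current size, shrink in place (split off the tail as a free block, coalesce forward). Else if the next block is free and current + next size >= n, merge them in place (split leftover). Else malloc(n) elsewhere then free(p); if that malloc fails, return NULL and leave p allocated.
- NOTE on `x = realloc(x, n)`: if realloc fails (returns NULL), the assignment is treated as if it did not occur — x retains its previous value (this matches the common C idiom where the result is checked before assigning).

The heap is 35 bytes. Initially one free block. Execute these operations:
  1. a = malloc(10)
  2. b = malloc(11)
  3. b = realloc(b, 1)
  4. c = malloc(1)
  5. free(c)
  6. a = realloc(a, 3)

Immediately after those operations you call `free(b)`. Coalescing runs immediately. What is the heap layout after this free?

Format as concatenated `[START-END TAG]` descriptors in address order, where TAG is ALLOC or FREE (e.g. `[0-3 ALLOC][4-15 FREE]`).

Answer: [0-2 ALLOC][3-34 FREE]

Derivation:
Op 1: a = malloc(10) -> a = 0; heap: [0-9 ALLOC][10-34 FREE]
Op 2: b = malloc(11) -> b = 10; heap: [0-9 ALLOC][10-20 ALLOC][21-34 FREE]
Op 3: b = realloc(b, 1) -> b = 10; heap: [0-9 ALLOC][10-10 ALLOC][11-34 FREE]
Op 4: c = malloc(1) -> c = 11; heap: [0-9 ALLOC][10-10 ALLOC][11-11 ALLOC][12-34 FREE]
Op 5: free(c) -> (freed c); heap: [0-9 ALLOC][10-10 ALLOC][11-34 FREE]
Op 6: a = realloc(a, 3) -> a = 0; heap: [0-2 ALLOC][3-9 FREE][10-10 ALLOC][11-34 FREE]
free(b): b = 10 -> block [10-10 ALLOC]; mark free, coalesce with adjacent free neighbors -> [0-2 ALLOC][3-34 FREE]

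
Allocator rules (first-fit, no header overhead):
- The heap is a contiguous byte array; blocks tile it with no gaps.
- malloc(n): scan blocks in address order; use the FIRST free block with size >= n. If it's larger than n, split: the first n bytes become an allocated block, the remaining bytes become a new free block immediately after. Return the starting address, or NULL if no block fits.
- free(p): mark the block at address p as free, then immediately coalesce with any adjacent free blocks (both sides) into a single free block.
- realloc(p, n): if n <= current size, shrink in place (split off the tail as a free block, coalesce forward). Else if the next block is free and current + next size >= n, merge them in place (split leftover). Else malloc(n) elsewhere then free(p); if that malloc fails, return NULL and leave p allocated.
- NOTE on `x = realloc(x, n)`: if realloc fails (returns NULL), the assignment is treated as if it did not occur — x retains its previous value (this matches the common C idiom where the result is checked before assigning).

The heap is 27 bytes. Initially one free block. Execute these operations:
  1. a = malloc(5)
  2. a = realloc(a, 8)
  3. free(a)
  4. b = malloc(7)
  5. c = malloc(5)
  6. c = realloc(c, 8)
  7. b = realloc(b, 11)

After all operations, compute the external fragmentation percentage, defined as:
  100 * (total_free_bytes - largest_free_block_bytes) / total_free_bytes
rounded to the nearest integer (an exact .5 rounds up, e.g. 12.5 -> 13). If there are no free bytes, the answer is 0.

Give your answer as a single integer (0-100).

Op 1: a = malloc(5) -> a = 0; heap: [0-4 ALLOC][5-26 FREE]
Op 2: a = realloc(a, 8) -> a = 0; heap: [0-7 ALLOC][8-26 FREE]
Op 3: free(a) -> (freed a); heap: [0-26 FREE]
Op 4: b = malloc(7) -> b = 0; heap: [0-6 ALLOC][7-26 FREE]
Op 5: c = malloc(5) -> c = 7; heap: [0-6 ALLOC][7-11 ALLOC][12-26 FREE]
Op 6: c = realloc(c, 8) -> c = 7; heap: [0-6 ALLOC][7-14 ALLOC][15-26 FREE]
Op 7: b = realloc(b, 11) -> b = 15; heap: [0-6 FREE][7-14 ALLOC][15-25 ALLOC][26-26 FREE]
Free blocks: [7 1] total_free=8 largest=7 -> 100*(8-7)/8 = 100/8 = 12.5 -> rounds to 13

Answer: 13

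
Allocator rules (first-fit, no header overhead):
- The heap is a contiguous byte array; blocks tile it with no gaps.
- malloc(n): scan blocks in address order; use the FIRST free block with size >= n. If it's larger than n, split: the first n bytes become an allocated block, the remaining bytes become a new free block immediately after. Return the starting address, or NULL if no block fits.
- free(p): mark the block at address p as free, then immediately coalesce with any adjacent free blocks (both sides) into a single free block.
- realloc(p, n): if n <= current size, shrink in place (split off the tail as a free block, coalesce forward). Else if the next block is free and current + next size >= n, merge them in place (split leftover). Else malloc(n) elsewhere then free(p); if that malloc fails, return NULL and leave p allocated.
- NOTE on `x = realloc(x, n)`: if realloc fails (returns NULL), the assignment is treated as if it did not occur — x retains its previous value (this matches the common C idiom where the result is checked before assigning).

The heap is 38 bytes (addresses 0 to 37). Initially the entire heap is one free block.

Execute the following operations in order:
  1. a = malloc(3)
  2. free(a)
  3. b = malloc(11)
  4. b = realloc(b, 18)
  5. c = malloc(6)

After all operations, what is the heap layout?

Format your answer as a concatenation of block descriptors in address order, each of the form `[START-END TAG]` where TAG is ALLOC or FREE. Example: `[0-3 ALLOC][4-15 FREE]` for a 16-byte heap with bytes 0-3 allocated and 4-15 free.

Op 1: a = malloc(3) -> a = 0; heap: [0-2 ALLOC][3-37 FREE]
Op 2: free(a) -> (freed a); heap: [0-37 FREE]
Op 3: b = malloc(11) -> b = 0; heap: [0-10 ALLOC][11-37 FREE]
Op 4: b = realloc(b, 18) -> b = 0; heap: [0-17 ALLOC][18-37 FREE]
Op 5: c = malloc(6) -> c = 18; heap: [0-17 ALLOC][18-23 ALLOC][24-37 FREE]

Answer: [0-17 ALLOC][18-23 ALLOC][24-37 FREE]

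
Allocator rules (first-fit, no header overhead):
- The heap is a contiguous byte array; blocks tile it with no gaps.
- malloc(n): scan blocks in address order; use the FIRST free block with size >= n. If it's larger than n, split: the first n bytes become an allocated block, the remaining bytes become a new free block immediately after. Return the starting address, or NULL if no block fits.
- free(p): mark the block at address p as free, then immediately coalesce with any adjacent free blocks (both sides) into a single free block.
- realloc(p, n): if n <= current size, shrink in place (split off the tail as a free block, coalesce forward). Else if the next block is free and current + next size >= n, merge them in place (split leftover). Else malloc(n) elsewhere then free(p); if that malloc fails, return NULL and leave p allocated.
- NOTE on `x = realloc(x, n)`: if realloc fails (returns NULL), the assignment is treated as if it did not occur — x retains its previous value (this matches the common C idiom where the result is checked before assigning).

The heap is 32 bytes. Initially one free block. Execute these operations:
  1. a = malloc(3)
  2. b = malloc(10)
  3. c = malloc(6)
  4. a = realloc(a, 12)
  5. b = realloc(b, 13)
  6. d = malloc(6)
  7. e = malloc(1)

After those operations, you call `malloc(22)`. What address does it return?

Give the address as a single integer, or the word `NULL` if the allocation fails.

Op 1: a = malloc(3) -> a = 0; heap: [0-2 ALLOC][3-31 FREE]
Op 2: b = malloc(10) -> b = 3; heap: [0-2 ALLOC][3-12 ALLOC][13-31 FREE]
Op 3: c = malloc(6) -> c = 13; heap: [0-2 ALLOC][3-12 ALLOC][13-18 ALLOC][19-31 FREE]
Op 4: a = realloc(a, 12) -> a = 19; heap: [0-2 FREE][3-12 ALLOC][13-18 ALLOC][19-30 ALLOC][31-31 FREE]
Op 5: b = realloc(b, 13) -> NULL (b unchanged); heap: [0-2 FREE][3-12 ALLOC][13-18 ALLOC][19-30 ALLOC][31-31 FREE]
Op 6: d = malloc(6) -> d = NULL; heap: [0-2 FREE][3-12 ALLOC][13-18 ALLOC][19-30 ALLOC][31-31 FREE]
Op 7: e = malloc(1) -> e = 0; heap: [0-0 ALLOC][1-2 FREE][3-12 ALLOC][13-18 ALLOC][19-30 ALLOC][31-31 FREE]
malloc(22): first-fit scan over [0-0 ALLOC][1-2 FREE][3-12 ALLOC][13-18 ALLOC][19-30 ALLOC][31-31 FREE] -> NULL

Answer: NULL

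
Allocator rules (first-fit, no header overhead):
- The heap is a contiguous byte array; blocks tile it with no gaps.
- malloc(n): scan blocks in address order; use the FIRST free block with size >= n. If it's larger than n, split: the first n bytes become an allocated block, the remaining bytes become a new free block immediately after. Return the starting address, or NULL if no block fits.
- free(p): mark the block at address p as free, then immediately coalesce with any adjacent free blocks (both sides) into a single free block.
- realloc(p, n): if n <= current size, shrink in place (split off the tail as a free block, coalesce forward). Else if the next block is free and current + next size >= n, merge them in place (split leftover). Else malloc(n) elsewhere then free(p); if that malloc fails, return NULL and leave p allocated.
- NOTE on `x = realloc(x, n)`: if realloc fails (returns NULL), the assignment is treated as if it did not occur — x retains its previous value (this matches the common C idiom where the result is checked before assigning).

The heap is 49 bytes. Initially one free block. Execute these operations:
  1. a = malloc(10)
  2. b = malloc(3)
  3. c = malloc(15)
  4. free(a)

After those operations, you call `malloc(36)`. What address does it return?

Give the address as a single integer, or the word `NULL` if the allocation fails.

Op 1: a = malloc(10) -> a = 0; heap: [0-9 ALLOC][10-48 FREE]
Op 2: b = malloc(3) -> b = 10; heap: [0-9 ALLOC][10-12 ALLOC][13-48 FREE]
Op 3: c = malloc(15) -> c = 13; heap: [0-9 ALLOC][10-12 ALLOC][13-27 ALLOC][28-48 FREE]
Op 4: free(a) -> (freed a); heap: [0-9 FREE][10-12 ALLOC][13-27 ALLOC][28-48 FREE]
malloc(36): first-fit scan over [0-9 FREE][10-12 ALLOC][13-27 ALLOC][28-48 FREE] -> NULL

Answer: NULL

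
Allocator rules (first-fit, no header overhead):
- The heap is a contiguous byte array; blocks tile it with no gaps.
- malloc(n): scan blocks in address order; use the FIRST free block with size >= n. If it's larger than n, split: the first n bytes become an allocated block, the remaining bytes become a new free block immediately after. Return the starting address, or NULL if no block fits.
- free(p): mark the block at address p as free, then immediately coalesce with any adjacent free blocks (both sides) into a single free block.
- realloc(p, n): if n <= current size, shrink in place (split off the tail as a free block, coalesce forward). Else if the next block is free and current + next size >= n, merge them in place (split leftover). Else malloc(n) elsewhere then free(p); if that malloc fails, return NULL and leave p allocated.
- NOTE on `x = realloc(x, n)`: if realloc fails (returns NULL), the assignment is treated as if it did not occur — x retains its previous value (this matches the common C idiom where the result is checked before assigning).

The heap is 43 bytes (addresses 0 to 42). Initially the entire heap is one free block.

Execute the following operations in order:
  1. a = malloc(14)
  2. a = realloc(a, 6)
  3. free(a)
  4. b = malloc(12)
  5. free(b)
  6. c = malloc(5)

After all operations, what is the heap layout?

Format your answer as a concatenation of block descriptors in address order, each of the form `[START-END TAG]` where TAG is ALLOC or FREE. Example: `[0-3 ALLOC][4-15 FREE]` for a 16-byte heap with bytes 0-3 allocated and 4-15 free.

Answer: [0-4 ALLOC][5-42 FREE]

Derivation:
Op 1: a = malloc(14) -> a = 0; heap: [0-13 ALLOC][14-42 FREE]
Op 2: a = realloc(a, 6) -> a = 0; heap: [0-5 ALLOC][6-42 FREE]
Op 3: free(a) -> (freed a); heap: [0-42 FREE]
Op 4: b = malloc(12) -> b = 0; heap: [0-11 ALLOC][12-42 FREE]
Op 5: free(b) -> (freed b); heap: [0-42 FREE]
Op 6: c = malloc(5) -> c = 0; heap: [0-4 ALLOC][5-42 FREE]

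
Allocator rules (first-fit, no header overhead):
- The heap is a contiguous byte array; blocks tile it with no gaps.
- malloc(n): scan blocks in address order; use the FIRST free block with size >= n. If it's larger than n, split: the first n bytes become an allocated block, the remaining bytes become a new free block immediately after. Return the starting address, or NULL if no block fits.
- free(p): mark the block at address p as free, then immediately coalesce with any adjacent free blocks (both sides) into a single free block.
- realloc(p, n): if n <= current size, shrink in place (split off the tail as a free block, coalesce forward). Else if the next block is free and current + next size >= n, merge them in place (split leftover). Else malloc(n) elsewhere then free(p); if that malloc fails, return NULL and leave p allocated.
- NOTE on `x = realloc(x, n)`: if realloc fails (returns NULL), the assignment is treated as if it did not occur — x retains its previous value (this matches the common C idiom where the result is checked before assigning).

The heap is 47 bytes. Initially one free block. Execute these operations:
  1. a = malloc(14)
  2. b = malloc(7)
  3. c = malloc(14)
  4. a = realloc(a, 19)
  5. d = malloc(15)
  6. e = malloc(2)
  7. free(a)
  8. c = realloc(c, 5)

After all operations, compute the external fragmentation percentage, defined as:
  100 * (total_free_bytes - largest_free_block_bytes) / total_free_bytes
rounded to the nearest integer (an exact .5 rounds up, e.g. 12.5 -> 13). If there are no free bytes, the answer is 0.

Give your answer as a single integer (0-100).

Op 1: a = malloc(14) -> a = 0; heap: [0-13 ALLOC][14-46 FREE]
Op 2: b = malloc(7) -> b = 14; heap: [0-13 ALLOC][14-20 ALLOC][21-46 FREE]
Op 3: c = malloc(14) -> c = 21; heap: [0-13 ALLOC][14-20 ALLOC][21-34 ALLOC][35-46 FREE]
Op 4: a = realloc(a, 19) -> NULL (a unchanged); heap: [0-13 ALLOC][14-20 ALLOC][21-34 ALLOC][35-46 FREE]
Op 5: d = malloc(15) -> d = NULL; heap: [0-13 ALLOC][14-20 ALLOC][21-34 ALLOC][35-46 FREE]
Op 6: e = malloc(2) -> e = 35; heap: [0-13 ALLOC][14-20 ALLOC][21-34 ALLOC][35-36 ALLOC][37-46 FREE]
Op 7: free(a) -> (freed a); heap: [0-13 FREE][14-20 ALLOC][21-34 ALLOC][35-36 ALLOC][37-46 FREE]
Op 8: c = realloc(c, 5) -> c = 21; heap: [0-13 FREE][14-20 ALLOC][21-25 ALLOC][26-34 FREE][35-36 ALLOC][37-46 FREE]
Free blocks: [14 9 10] total_free=33 largest=14 -> 100*(33-14)/33 = 1900/33 ≈ 57.576 -> rounds to 58

Answer: 58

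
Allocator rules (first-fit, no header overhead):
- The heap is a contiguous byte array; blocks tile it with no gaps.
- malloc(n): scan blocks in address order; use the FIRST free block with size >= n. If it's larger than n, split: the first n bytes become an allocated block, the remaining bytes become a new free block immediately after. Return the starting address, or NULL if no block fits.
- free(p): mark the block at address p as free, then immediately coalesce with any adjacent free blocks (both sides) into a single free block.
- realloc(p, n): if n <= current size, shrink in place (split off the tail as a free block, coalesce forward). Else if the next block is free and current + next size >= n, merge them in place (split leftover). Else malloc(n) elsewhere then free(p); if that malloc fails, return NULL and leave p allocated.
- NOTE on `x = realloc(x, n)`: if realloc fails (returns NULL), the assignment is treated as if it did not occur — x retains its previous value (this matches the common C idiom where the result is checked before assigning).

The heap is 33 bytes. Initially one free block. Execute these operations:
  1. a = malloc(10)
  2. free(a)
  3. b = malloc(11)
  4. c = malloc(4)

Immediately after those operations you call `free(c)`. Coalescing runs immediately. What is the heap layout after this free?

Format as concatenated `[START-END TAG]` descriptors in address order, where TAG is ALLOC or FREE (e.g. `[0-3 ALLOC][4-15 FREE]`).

Op 1: a = malloc(10) -> a = 0; heap: [0-9 ALLOC][10-32 FREE]
Op 2: free(a) -> (freed a); heap: [0-32 FREE]
Op 3: b = malloc(11) -> b = 0; heap: [0-10 ALLOC][11-32 FREE]
Op 4: c = malloc(4) -> c = 11; heap: [0-10 ALLOC][11-14 ALLOC][15-32 FREE]
free(c): c = 11 -> block [11-14 ALLOC]; mark free, coalesce with adjacent free neighbors -> [0-10 ALLOC][11-32 FREE]

Answer: [0-10 ALLOC][11-32 FREE]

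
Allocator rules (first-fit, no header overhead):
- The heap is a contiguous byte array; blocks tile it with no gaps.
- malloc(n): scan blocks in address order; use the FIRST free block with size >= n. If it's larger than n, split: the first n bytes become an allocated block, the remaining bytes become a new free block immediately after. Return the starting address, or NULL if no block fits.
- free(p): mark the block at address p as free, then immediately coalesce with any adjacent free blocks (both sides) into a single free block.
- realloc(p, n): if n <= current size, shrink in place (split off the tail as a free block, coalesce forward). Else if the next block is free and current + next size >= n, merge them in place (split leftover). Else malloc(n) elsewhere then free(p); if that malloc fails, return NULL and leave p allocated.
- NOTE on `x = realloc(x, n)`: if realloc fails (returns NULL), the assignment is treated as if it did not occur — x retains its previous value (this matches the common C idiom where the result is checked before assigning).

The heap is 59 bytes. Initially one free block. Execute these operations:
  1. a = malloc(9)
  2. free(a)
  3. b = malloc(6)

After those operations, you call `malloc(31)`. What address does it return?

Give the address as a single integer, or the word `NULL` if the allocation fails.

Answer: 6

Derivation:
Op 1: a = malloc(9) -> a = 0; heap: [0-8 ALLOC][9-58 FREE]
Op 2: free(a) -> (freed a); heap: [0-58 FREE]
Op 3: b = malloc(6) -> b = 0; heap: [0-5 ALLOC][6-58 FREE]
malloc(31): first-fit scan over [0-5 ALLOC][6-58 FREE] -> 6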